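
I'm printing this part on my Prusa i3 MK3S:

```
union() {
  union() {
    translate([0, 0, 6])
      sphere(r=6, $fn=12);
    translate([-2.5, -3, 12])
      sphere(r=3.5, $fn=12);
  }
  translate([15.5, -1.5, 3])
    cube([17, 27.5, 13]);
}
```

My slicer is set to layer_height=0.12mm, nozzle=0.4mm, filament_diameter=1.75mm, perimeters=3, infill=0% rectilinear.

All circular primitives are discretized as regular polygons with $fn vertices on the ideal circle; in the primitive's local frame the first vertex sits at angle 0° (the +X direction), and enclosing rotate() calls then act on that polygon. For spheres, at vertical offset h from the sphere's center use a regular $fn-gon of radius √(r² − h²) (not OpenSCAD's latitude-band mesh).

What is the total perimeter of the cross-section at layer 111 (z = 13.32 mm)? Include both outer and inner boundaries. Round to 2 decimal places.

109.14 mm

At z = 13.32 mm: the sphere is not intersected at this z (|z−center|=7.320 > r=6); the r=3.5 sphere at (-2.5, -3) contributes a regular 12-gon of circumradius √(3.5²−1.32²) = 3.242 (perimeter = 2·12·3.242·sin(180°/12) = 20.14 mm); Taking the union: only the r=3.5 sphere at (-2.5, -3) is present, so the union is just that shape — boundary = 20.14 mm; the cube at (15.5, -1.5) (footprint 17×27.5) is included at this height (perimeter 89.00 mm); Taking the union: the 2 present regions are separate (no shared area or edge), so areas and boundary lengths simply add and each stays a separate island — boundary = 109.14 mm. Overall, the cross-section has 2 separate islands. Total boundary length (outer) = 109.14 mm.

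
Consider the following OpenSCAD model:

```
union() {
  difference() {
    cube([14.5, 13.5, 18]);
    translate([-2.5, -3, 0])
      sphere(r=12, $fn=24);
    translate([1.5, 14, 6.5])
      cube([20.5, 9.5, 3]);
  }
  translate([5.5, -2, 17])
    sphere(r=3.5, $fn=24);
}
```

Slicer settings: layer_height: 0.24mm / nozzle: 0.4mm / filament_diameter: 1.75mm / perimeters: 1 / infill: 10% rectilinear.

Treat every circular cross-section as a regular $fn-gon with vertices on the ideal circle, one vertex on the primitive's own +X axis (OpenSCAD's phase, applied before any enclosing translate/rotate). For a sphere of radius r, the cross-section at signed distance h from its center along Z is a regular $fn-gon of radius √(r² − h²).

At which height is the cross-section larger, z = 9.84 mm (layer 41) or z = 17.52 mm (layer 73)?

Layer 41 (z = 9.84): the 14.5×13.5 cube contributes its full rectangle (area 195.75 mm²); the r=12 sphere at (-2.5, -3) contributes a regular 24-gon of circumradius √(12²−9.84²) = 6.868 (area = (24/2)·6.868²·sin(360°/24) = 146.52 mm²); the cube at (1.5, 14) is absent (z outside [6.5, 9.5]); Taking the first minus the rest: starting from the 14.5×13.5 cube (195.75 mm²), the r=12 sphere at (-2.5, -3) partially overlaps it — only the 7.64 mm² overlap (of its 146.52 mm²) is removed, clipping the outline — area = 188.11 mm²; the sphere at (5.5, -2) is absent (|z−center|=7.160 > r=3.5); Taking the union: only the result so far is present, so the union is just that shape — area = 188.11 mm². So its area = 188.11 mm². Layer 73 (z = 17.52): the cube is present — its section is the full 14.5×13.5 rectangle (area 195.75 mm²); the sphere at (-2.5, -3) is not intersected at this z (|z−center|=17.520 > r=12); the cube at (1.5, 14) is not intersected at this z (z outside [6.5, 9.5]); Taking the first minus the rest: none of the subtracted shapes is present at this height, so the 14.5×13.5 cube is unchanged — area = 195.75 mm²; the sphere at (5.5, -2): section is a regular 24-gon, circumradius = √(r²−h²) = √(3.5²−0.52²) = 3.461 (area = (24/2)·3.461²·sin(360°/24) = 37.21 mm²); Merging all regions: the regions partially overlap — summed areas 232.96 mm² minus the doubly-counted overlap 5.66 mm² gives 227.30 mm² — area = 227.30 mm². So its area = 227.30 mm². Layer 73 is larger (227.30 vs 188.11 mm²).

layer 73 (z = 17.52 mm)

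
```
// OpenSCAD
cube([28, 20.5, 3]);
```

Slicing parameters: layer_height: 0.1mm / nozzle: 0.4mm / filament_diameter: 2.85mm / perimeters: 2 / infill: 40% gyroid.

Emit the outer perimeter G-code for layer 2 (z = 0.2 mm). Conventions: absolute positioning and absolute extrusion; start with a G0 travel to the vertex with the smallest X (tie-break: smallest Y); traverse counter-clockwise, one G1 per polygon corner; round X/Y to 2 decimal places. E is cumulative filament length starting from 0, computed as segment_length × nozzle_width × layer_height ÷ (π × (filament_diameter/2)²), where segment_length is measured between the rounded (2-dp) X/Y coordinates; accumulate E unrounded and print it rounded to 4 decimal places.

G0 X0.00 Y0.00 Z0.20
G1 X28.00 Y0.00 E0.1756
G1 X28.00 Y20.50 E0.3041
G1 X0.00 Y20.50 E0.4797
G1 X0.00 Y0.00 E0.6082

At z = 0.2 mm: the cube (footprint 28×20.5) is included at this height. The outline is a single polygon with 4 vertices. Extrusion per mm of travel: 0.4 × 0.1 / (π × 1.425²) = 0.006270. Accumulating E over each segment gives final E = 0.6082.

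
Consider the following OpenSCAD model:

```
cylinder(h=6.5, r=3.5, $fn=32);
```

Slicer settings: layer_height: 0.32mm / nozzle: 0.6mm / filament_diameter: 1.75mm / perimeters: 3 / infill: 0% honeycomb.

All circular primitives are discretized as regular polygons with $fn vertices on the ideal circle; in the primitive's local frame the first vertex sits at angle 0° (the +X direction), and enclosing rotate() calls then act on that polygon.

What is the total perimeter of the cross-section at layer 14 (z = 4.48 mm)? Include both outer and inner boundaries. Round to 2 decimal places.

At z = 4.48 mm: the r=3.5 cylinder gives a regular 32-gon of circumradius 3.5 (constant along its height) (perimeter = 2·32·3.500·sin(180°/32) = 21.96 mm). Overall, the cross-section is a single solid region. Total boundary length (outer) = 21.96 mm.

21.96 mm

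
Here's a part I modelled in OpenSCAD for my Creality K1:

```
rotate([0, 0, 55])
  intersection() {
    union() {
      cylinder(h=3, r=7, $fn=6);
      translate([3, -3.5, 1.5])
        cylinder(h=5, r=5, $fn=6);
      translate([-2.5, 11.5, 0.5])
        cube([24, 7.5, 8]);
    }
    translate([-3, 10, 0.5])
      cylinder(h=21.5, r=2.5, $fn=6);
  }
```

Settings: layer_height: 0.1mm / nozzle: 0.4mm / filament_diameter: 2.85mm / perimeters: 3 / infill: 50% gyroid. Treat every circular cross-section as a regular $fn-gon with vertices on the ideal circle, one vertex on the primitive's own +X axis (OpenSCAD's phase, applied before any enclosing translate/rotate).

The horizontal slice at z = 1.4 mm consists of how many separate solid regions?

1

At z = 1.4 mm: the r=7 cylinder contributes a regular 6-gon of circumradius 7; the cylinder at (3, -3.5) is not intersected at this z (z outside [1.5, 6.5]); the cube at (-2.5, 11.5) (footprint 24×7.5) is included at this height; Taking the union: the 2 present regions are separate (no shared area or edge), so areas and boundary lengths simply add and each stays a separate island — 2 connected regions; the cylinder at (-3, 10): section is a regular 6-gon, circumradius r=2.5; Taking the intersection: the r=2.5 cylinder at (-3, 10) partially overlaps that combined region; clipping to the common part keeps 0.63 mm² — 1 connected region; (rotated 55° about Z; rotation is an isometry so areas/perimeters/island counts are preserved). The result has 1 disconnected region.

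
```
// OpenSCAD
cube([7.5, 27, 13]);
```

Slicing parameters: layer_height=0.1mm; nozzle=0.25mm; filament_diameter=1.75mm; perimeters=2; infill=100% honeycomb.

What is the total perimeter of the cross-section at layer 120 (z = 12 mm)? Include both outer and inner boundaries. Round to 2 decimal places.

69.00 mm

At z = 12 mm: the 7.5×27 cube contributes its full rectangle (perimeter 69.00 mm). Overall, the cross-section is a single solid region. Total boundary length (outer) = 69.00 mm.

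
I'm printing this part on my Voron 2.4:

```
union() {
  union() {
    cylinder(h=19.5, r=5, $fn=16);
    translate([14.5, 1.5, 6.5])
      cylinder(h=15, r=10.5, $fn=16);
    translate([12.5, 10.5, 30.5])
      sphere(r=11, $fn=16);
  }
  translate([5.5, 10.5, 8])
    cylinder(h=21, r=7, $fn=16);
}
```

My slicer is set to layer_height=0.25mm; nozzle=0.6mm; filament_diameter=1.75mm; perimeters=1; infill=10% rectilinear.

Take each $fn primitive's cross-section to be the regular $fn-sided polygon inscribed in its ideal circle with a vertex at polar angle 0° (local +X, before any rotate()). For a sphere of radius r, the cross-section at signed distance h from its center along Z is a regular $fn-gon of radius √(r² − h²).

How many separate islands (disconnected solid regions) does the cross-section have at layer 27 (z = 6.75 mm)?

1

At z = 6.75 mm: the r=5 cylinder contributes a regular 16-gon of circumradius 5; the r=10.5 cylinder at (14.5, 1.5) gives a regular 16-gon of circumradius 10.5 (constant along its height); the sphere at (12.5, 10.5) is absent (|z−center|=23.750 > r=11); Combining (union): the regions partially overlap (shared area 2.09 mm²), so overlapping operands fuse into one piece — 1 connected region; the cylinder at (5.5, 10.5) does not reach this height (z outside [8, 29]); Taking the union: only the result so far is present, so the union is just that shape — 1 connected region. Overall, the cross-section is a single solid region. Island count = 1.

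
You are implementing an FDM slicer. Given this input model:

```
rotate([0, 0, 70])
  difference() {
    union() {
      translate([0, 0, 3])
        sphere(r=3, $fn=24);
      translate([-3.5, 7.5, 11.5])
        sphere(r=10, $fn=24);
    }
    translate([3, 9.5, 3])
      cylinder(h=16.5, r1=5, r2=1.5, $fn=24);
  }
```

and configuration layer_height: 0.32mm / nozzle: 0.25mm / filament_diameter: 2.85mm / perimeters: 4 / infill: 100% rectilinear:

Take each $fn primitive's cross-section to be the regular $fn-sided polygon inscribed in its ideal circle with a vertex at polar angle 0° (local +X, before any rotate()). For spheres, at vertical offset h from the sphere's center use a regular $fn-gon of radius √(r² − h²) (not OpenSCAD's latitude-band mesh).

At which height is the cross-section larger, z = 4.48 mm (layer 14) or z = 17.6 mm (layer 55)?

Layer 14 (z = 4.48): the sphere: section is a regular 24-gon, circumradius = √(r²−h²) = √(3²−1.48²) = 2.610 (area = (24/2)·2.610²·sin(360°/24) = 21.15 mm²); the sphere at (-3.5, 7.5): section is a regular 24-gon, circumradius = √(r²−h²) = √(10²−7.02²) = 7.122 (area = (24/2)·7.122²·sin(360°/24) = 157.53 mm²); Taking the union: the regions partially overlap — summed areas 178.68 mm² minus the doubly-counted overlap 4.08 mm² gives 174.60 mm² — area = 174.60 mm²; the cone at (3, 9.5): at t=0.090 of its height the radius interpolates to r₁+(r₂−r₁)t = 4.686, giving a regular 24-gon of that circumradius (area = (24/2)·4.686²·sin(360°/24) = 68.20 mm²); After the difference (first − rest): starting from the result so far (174.60 mm²), the cone at (3, 9.5) partially overlaps it — only the 31.77 mm² overlap (of its 68.20 mm²) is removed, clipping the outline — area = 142.83 mm²; (rotated 70° about Z; rotation is an isometry so areas/perimeters/island counts are preserved). So its area = 142.83 mm². Layer 55 (z = 17.6): the sphere is not intersected at this z (|z−center|=14.600 > r=3); the r=10 sphere at (-3.5, 7.5) slices to a regular 24-gon of circumradius 7.924 (√(r²−h²) with h=6.1 from center) (area = (24/2)·7.924²·sin(360°/24) = 195.01 mm²); Taking the union: only the r=10 sphere at (-3.5, 7.5) is present, so the union is just that shape — area = 195.01 mm²; the cone at (3, 9.5): at t=0.885 of its height the radius interpolates to r₁+(r₂−r₁)t = 1.903, giving a regular 24-gon of that circumradius (area = (24/2)·1.903²·sin(360°/24) = 11.25 mm²); Subtracting the remaining from the first: starting from that combined region (195.01 mm²), the cone at (3, 9.5) partially overlaps it — only the 9.28 mm² overlap (of its 11.25 mm²) is removed, clipping the outline — area = 185.73 mm²; (whole slice rotated 70° about Z — lengths, areas and connectivity unchanged). So its area = 185.73 mm². Layer 55 is larger (185.73 vs 142.83 mm²).

layer 55 (z = 17.6 mm)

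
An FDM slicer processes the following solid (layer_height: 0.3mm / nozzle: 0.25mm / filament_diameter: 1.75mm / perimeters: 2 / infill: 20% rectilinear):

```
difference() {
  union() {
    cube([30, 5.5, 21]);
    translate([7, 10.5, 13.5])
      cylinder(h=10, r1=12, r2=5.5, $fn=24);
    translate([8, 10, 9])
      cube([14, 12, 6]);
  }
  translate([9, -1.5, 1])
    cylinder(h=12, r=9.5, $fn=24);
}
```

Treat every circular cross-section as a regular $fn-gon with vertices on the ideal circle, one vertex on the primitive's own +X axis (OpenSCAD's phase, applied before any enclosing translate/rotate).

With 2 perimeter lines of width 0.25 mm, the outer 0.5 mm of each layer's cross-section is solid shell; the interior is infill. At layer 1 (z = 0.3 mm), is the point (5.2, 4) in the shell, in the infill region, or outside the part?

infill

At z = 0.3 mm: the 30×5.5 cube contributes its full rectangle; the cone at (7, 10.5) does not reach this height (z outside [13.5, 23.5]); the cube at (8, 10) is not intersected at this z (z outside [9, 15]); Taking the union: only the 30×5.5 cube is present, so the union is just that shape — 1 connected region; the cylinder at (9, -1.5) is not intersected at this z (z outside [1, 13]); Taking the first minus the rest: none of the subtracted shapes is present at this height, so that combined region is unchanged — 1 connected region. Overall, the cross-section is a single solid region. The nearest boundary edge runs (30.00, 5.50)→(0.00, 5.50); distance from the point to it = 1.50 mm. The point is inside the cross-section and 1.50 mm from the nearest boundary — more than the 0.5 mm shell width (2 × 0.25), so it's in the infill interior.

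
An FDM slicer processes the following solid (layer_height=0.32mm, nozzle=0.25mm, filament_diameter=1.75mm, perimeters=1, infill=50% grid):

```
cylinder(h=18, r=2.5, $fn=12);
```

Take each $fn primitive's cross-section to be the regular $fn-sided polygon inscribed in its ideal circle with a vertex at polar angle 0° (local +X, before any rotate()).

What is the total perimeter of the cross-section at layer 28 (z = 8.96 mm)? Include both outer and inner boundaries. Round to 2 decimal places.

At z = 8.96 mm: the r=2.5 cylinder contributes a regular 12-gon of circumradius 2.5 (perimeter = 2·12·2.500·sin(180°/12) = 15.53 mm). Overall, the cross-section is a single solid region. Total boundary length (outer) = 15.53 mm.

15.53 mm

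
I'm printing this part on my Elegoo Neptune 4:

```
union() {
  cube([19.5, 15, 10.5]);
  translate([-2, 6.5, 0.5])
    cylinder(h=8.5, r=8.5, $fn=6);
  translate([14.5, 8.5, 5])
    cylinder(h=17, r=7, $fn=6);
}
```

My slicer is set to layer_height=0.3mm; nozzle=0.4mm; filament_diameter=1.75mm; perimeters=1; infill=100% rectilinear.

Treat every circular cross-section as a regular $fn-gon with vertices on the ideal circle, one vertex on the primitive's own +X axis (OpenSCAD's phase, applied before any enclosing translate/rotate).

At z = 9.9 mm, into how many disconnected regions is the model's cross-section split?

1

At z = 9.9 mm: the cube is present — its section is the full 19.5×15 rectangle; the cylinder at (-2, 6.5) is absent (z outside [0.5, 9]); the r=7 cylinder at (14.5, 8.5) contributes a regular 6-gon of circumradius 7; Combining (union): the regions partially overlap (shared area 120.38 mm²), so overlapping operands fuse into one piece — 1 connected region. The result has 1 disconnected region.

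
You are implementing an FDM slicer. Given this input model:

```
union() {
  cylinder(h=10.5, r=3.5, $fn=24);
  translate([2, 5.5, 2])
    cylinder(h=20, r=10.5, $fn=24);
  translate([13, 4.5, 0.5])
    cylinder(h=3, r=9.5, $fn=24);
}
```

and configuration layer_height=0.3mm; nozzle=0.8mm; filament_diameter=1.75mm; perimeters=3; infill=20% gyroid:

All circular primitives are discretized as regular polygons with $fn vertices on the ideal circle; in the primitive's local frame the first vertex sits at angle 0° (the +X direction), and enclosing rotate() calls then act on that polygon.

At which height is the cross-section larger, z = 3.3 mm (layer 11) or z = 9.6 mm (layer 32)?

layer 11 (z = 3.3 mm)

Layer 11 (z = 3.3): the r=3.5 cylinder gives a regular 24-gon of circumradius 3.5 (constant along its height) (area = (24/2)·3.500²·sin(360°/24) = 38.05 mm²); the r=10.5 cylinder at (2, 5.5) gives a regular 24-gon of circumradius 10.5 (constant along its height) (area = (24/2)·10.500²·sin(360°/24) = 342.42 mm²); the r=9.5 cylinder at (13, 4.5) gives a regular 24-gon of circumradius 9.5 (constant along its height) (area = (24/2)·9.500²·sin(360°/24) = 280.30 mm²); Merging all regions: the regions partially overlap — summed areas 660.77 mm² minus the doubly-counted overlap 140.61 mm² gives 520.16 mm² — area = 520.16 mm². So its area = 520.16 mm². Layer 32 (z = 9.6): the r=3.5 cylinder contributes a regular 24-gon of circumradius 3.5 (area = (24/2)·3.500²·sin(360°/24) = 38.05 mm²); the r=10.5 cylinder at (2, 5.5) gives a regular 24-gon of circumradius 10.5 (constant along its height) (area = (24/2)·10.500²·sin(360°/24) = 342.42 mm²); the cylinder at (13, 4.5) does not reach this height (z outside [0.5, 3.5]); Combining (union): the r=3.5 cylinder lies entirely inside the r=10.5 cylinder at (2, 5.5), so the union is just the r=10.5 cylinder at (2, 5.5) — area = 342.42 mm². So its area = 342.42 mm². Layer 11 is larger (520.16 vs 342.42 mm²).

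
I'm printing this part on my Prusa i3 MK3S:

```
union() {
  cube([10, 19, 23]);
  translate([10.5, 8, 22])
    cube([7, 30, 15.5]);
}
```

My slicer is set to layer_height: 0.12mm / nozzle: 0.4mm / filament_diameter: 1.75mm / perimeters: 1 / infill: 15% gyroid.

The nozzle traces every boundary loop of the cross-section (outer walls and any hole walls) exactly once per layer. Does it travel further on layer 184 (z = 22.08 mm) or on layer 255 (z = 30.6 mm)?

layer 184 (z = 22.08 mm)

Layer 184 (z = 22.08): the cube (footprint 10×19) is included at this height (perimeter 58.00 mm); the 7×30 cube at (10.5, 8) contributes its full rectangle (perimeter 74.00 mm); Merging all regions: the 2 present regions are separate (no shared area or edge), so areas and boundary lengths simply add and each stays a separate island — boundary = 132.00 mm. So its perimeter = 132.00 mm. Layer 255 (z = 30.6): the cube is not intersected at this z (z outside [0, 23]); the 7×30 cube at (10.5, 8) contributes its full rectangle (perimeter 74.00 mm); Combining (union): only the 7×30 cube at (10.5, 8) is present, so the union is just that shape — boundary = 74.00 mm. So its perimeter = 74.00 mm. Layer 184 is larger (132.00 vs 74.00 mm).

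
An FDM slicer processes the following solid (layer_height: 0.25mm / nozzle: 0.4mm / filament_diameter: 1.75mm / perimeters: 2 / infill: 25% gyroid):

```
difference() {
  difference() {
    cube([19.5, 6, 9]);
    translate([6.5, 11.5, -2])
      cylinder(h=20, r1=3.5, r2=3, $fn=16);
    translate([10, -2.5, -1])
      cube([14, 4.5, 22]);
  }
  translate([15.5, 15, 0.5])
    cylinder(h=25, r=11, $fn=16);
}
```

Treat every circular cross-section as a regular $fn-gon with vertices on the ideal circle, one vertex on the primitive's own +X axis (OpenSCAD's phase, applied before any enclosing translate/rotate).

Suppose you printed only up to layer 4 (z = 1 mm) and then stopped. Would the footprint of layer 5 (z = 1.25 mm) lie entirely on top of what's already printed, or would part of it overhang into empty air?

entirely on top

Compare the two slices. At z = 1: the 19.5×6 cube contributes its full rectangle (area 117.00 mm²); the cone at (6.5, 11.5): at t=0.150 of its height the radius interpolates to r₁+(r₂−r₁)t = 3.425, giving a regular 16-gon of that circumradius (area = (16/2)·3.425²·sin(360°/16) = 35.91 mm²); the 14×4.5 cube at (10, -2.5) contributes its full rectangle (area 63.00 mm²); After the difference (first − rest): starting from the 19.5×6 cube (117.00 mm²), the cone at (6.5, 11.5) misses the remaining region (no effect); the 14×4.5 cube at (10, -2.5) partially overlaps it — only the 19.00 mm² overlap (of its 63.00 mm²) is removed, clipping the outline — area = 98.00 mm²; the r=11 cylinder at (15.5, 15) gives a regular 16-gon of circumradius 11 (constant along its height) (area = (16/2)·11.000²·sin(360°/16) = 370.44 mm²); After the difference (first − rest): starting from that combined region (98.00 mm²), the r=11 cylinder at (15.5, 15) partially overlaps it — only the 14.08 mm² overlap (of its 370.44 mm²) is removed, clipping the outline — area = 83.92 mm². At z = 1.25: the cube is present — its section is the full 19.5×6 rectangle (area 117.00 mm²); the cone at (6.5, 11.5): at t=0.163 of its height the radius interpolates to r₁+(r₂−r₁)t = 3.419, giving a regular 16-gon of that circumradius (area = (16/2)·3.419²·sin(360°/16) = 35.78 mm²); the cube at (10, -2.5) is present — its section is the full 14×4.5 rectangle (area 63.00 mm²); Taking the first minus the rest: starting from the 19.5×6 cube (117.00 mm²), the cone at (6.5, 11.5) misses the remaining region (no effect); the 14×4.5 cube at (10, -2.5) partially overlaps it — only the 19.00 mm² overlap (of its 63.00 mm²) is removed, clipping the outline — area = 98.00 mm²; the r=11 cylinder at (15.5, 15) gives a regular 16-gon of circumradius 11 (constant along its height) (area = (16/2)·11.000²·sin(360°/16) = 370.44 mm²); Taking the first minus the rest: starting from the result so far (98.00 mm²), the r=11 cylinder at (15.5, 15) partially overlaps it — only the 14.08 mm² overlap (of its 370.44 mm²) is removed, clipping the outline — area = 83.92 mm². Checking containment: the cross-section at z = 1.25 is a subset of the cross-section at z = 1.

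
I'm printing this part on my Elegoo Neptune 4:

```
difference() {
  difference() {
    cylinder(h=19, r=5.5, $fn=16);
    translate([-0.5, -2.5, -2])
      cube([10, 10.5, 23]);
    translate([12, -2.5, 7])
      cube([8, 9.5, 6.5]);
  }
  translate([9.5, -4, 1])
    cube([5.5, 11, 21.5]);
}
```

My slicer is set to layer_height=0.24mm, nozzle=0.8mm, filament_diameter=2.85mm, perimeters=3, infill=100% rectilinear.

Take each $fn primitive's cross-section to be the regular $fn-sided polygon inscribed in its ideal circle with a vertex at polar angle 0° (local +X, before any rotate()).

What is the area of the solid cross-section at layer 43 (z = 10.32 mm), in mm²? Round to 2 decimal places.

52.39 mm²

At z = 10.32 mm: the cylinder: section is a regular 16-gon, circumradius r=5.5 (area = (16/2)·5.500²·sin(360°/16) = 92.61 mm²); the 10×10.5 cube at (-0.5, -2.5) contributes its full rectangle (area 105.00 mm²); the cube at (12, -2.5) is present — its section is the full 8×9.5 rectangle (area 76.00 mm²); Subtracting the remaining from the first: starting from the r=5.5 cylinder (92.61 mm²), the 10×10.5 cube at (-0.5, -2.5) partially overlaps it — only the 40.22 mm² overlap (of its 105.00 mm²) is removed, clipping the outline; the 8×9.5 cube at (12, -2.5) misses the remaining region (no effect) — area = 52.39 mm²; the 5.5×11 cube at (9.5, -4) contributes its full rectangle (area 60.50 mm²); After the difference (first − rest): starting from the result so far (52.39 mm²), the 5.5×11 cube at (9.5, -4) misses the remaining region (no effect) — area = 52.39 mm². Overall, the cross-section is a single solid region. Net area = 52.39 mm².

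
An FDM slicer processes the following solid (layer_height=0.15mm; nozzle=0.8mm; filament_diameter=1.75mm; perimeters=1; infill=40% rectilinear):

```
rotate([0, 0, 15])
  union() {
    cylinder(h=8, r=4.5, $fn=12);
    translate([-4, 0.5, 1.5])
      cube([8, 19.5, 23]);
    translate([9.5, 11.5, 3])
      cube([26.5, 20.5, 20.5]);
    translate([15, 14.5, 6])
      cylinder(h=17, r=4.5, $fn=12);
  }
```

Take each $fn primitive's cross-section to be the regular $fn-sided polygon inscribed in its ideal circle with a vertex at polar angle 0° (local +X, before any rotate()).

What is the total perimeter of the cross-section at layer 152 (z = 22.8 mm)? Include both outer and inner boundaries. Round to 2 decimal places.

149.90 mm

At z = 22.8 mm: the cylinder is not intersected at this z (z outside [0, 8]); the cube at (-4, 0.5) is present — its section is the full 8×19.5 rectangle (perimeter 55.00 mm); the cube at (9.5, 11.5) (footprint 26.5×20.5) is included at this height (perimeter 94.00 mm); the r=4.5 cylinder at (15, 14.5) contributes a regular 12-gon of circumradius 4.5 (perimeter = 2·12·4.500·sin(180°/12) = 27.95 mm); Taking the union: the regions partially overlap (shared area 54.55 mm²), so the edge portions inside another operand are dropped and the merged outline is re-measured after clipping — boundary = 149.90 mm; (rotated 15° about Z; rotation is an isometry so areas/perimeters/island counts are preserved). Overall, the cross-section has 2 separate islands. Total boundary length (outer) = 149.90 mm.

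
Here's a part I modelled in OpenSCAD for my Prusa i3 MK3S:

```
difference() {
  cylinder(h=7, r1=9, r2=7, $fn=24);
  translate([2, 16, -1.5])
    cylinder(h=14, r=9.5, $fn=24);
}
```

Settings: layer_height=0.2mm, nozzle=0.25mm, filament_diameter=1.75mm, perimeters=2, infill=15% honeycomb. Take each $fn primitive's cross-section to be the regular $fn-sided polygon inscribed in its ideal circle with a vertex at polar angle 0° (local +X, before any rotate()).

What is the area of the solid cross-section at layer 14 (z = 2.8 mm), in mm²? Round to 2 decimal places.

At z = 2.8 mm: the cone contributes a regular 24-gon of circumradius 8.200 (interpolated between r1=9 and r2=7 at t=0.400) (area = (24/2)·8.200²·sin(360°/24) = 208.84 mm²); the r=9.5 cylinder at (2, 16) gives a regular 24-gon of circumradius 9.5 (constant along its height) (area = (24/2)·9.500²·sin(360°/24) = 280.30 mm²); Taking the first minus the rest: starting from the cone (208.84 mm²), the r=9.5 cylinder at (2, 16) partially overlaps it — only the 6.98 mm² overlap (of its 280.30 mm²) is removed, clipping the outline — area = 201.85 mm². Overall, the cross-section is a single solid region. Net area = 201.85 mm².

201.85 mm²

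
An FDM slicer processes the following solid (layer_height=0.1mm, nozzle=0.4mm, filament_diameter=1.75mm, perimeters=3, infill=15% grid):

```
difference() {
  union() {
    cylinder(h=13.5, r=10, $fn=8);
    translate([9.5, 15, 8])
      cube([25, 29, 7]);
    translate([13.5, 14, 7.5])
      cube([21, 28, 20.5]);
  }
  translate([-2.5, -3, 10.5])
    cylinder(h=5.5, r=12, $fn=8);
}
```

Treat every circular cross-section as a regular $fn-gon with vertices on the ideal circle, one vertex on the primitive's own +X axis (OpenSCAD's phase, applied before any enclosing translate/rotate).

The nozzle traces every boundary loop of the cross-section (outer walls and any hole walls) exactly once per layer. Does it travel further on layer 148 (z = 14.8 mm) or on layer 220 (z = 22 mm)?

layer 148 (z = 14.8 mm)

Layer 148 (z = 14.8): the cylinder is absent (z outside [0, 13.5]); the 25×29 cube at (9.5, 15) contributes its full rectangle (perimeter 108.00 mm); the cube at (13.5, 14) is present — its section is the full 21×28 rectangle (perimeter 98.00 mm); Combining (union): the regions partially overlap (shared area 567.00 mm²), so the edge portions inside another operand are dropped and the merged outline is re-measured after clipping — boundary = 110.00 mm; the r=12 cylinder at (-2.5, -3) gives a regular 8-gon of circumradius 12 (constant along its height) (perimeter = 2·8·12.000·sin(180°/8) = 73.48 mm); After the difference (first − rest): starting from that combined region, the r=12 cylinder at (-2.5, -3) misses the remaining region (no effect) — boundary = 110.00 mm. So its perimeter = 110.00 mm. Layer 220 (z = 22): the cylinder is absent (z outside [0, 13.5]); the cube at (9.5, 15) is absent (z outside [8, 15]); the 21×28 cube at (13.5, 14) contributes its full rectangle (perimeter 98.00 mm); Merging all regions: only the 21×28 cube at (13.5, 14) is present, so the union is just that shape — boundary = 98.00 mm; the cylinder at (-2.5, -3) is not intersected at this z (z outside [10.5, 16]); Taking the first minus the rest: none of the subtracted shapes is present at this height, so that combined region is unchanged — boundary = 98.00 mm. So its perimeter = 98.00 mm. Layer 148 is larger (110.00 vs 98.00 mm).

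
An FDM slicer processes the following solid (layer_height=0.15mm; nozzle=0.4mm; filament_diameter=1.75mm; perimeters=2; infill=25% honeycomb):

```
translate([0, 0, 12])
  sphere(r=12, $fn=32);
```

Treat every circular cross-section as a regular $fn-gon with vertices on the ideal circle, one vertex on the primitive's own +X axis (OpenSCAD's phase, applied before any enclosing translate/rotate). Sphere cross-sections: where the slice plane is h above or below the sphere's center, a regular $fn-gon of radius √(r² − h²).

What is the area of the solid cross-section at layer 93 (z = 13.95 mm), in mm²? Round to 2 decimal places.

437.62 mm²

At z = 13.95 mm: the r=12 sphere contributes a regular 32-gon of circumradius √(12²−1.95²) = 11.841 (area = (32/2)·11.841²·sin(360°/32) = 437.62 mm²). Overall, the cross-section is a single solid region. Net area = 437.62 mm².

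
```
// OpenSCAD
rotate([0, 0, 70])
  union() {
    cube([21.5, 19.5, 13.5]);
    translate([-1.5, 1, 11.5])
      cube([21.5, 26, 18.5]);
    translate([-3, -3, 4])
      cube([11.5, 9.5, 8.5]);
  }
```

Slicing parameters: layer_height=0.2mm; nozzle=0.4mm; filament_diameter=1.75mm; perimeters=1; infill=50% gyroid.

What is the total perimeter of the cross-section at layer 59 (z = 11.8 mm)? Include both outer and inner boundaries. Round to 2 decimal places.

109.00 mm

At z = 11.8 mm: the 21.5×19.5 cube contributes its full rectangle (perimeter 82.00 mm); the cube at (-1.5, 1) is present — its section is the full 21.5×26 rectangle (perimeter 95.00 mm); the 11.5×9.5 cube at (-3, -3) contributes its full rectangle (perimeter 42.00 mm); Taking the union: the regions partially overlap (shared area 433.50 mm²), so the edge portions inside another operand are dropped and the merged outline is re-measured after clipping — boundary = 109.00 mm; (whole slice rotated 70° about Z — lengths, areas and connectivity unchanged). Overall, the cross-section is a single solid region. Total boundary length (outer) = 109.00 mm.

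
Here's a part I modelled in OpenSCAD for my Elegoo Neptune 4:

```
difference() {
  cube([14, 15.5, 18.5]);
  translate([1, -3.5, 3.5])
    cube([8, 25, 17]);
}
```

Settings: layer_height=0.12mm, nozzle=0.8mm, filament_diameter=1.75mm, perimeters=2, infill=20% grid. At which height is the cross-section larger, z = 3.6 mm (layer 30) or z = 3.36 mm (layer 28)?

layer 28 (z = 3.36 mm)

Layer 30 (z = 3.6): the 14×15.5 cube contributes its full rectangle (area 217.00 mm²); the 8×25 cube at (1, -3.5) contributes its full rectangle (area 200.00 mm²); Subtracting the remaining from the first: starting from the 14×15.5 cube (217.00 mm²), the 8×25 cube at (1, -3.5) partially overlaps it — only the 124.00 mm² overlap (of its 200.00 mm²) is removed, clipping the outline — area = 93.00 mm². So its area = 93.00 mm². Layer 28 (z = 3.36): the 14×15.5 cube contributes its full rectangle (area 217.00 mm²); the cube at (1, -3.5) is absent (z outside [3.5, 20.5]); Taking the first minus the rest: none of the subtracted shapes is present at this height, so the 14×15.5 cube is unchanged — area = 217.00 mm². So its area = 217.00 mm². Layer 28 is larger (217.00 vs 93.00 mm²).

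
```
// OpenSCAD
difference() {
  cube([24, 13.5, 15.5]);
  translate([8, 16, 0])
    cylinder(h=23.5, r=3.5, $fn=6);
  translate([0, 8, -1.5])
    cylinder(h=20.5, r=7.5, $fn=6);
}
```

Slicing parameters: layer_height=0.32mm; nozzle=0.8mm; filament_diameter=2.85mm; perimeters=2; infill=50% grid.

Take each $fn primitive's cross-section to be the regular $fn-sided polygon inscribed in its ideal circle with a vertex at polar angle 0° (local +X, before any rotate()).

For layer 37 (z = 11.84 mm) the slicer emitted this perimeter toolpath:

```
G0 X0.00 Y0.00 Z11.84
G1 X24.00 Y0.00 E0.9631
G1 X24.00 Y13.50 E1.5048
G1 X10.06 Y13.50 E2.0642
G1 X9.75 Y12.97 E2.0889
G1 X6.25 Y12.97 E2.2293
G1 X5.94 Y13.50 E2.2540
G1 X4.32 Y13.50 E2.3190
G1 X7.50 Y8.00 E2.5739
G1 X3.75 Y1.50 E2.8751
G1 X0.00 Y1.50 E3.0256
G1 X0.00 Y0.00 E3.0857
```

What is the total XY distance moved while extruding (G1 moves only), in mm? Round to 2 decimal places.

76.90 mm

Sum the Euclidean lengths of each G1 segment: total = 76.90 mm.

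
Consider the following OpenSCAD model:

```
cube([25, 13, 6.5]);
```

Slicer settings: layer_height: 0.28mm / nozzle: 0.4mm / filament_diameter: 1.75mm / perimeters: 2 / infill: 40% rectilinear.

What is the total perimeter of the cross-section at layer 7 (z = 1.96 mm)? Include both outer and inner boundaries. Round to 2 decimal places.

76.00 mm

At z = 1.96 mm: the cube (footprint 25×13) is included at this height (perimeter 76.00 mm). Overall, the cross-section is a single solid region. Total boundary length (outer) = 76.00 mm.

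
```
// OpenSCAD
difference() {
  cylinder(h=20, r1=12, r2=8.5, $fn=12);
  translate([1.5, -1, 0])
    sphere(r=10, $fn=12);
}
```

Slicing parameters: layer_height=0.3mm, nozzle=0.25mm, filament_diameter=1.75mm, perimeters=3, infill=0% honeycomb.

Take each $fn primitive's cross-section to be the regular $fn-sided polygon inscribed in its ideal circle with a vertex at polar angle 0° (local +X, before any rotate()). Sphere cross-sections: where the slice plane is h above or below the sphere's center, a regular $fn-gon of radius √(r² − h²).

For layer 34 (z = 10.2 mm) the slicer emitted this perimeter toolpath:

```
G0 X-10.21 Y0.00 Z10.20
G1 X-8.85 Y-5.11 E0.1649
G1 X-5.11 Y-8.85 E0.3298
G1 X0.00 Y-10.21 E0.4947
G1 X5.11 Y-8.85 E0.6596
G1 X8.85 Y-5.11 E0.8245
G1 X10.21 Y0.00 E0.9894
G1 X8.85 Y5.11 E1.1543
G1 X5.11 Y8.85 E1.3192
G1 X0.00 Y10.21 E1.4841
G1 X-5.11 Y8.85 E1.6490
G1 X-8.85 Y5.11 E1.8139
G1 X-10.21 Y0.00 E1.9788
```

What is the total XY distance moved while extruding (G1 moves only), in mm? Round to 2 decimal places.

63.46 mm

Sum the Euclidean lengths of each G1 segment: total = 63.46 mm.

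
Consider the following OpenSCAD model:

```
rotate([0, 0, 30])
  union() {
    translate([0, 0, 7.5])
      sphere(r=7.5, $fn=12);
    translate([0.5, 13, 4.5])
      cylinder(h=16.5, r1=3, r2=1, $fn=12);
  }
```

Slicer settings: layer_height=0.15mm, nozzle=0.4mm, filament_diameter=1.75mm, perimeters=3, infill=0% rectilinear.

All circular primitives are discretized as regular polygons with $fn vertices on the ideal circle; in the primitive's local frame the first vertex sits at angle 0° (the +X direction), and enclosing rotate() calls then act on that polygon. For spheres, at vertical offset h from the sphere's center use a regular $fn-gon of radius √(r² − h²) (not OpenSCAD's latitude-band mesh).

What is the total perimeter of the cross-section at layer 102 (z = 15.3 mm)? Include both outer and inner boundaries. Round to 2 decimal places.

At z = 15.3 mm: the sphere is absent (|z−center|=7.800 > r=7.5); the cone at (0.5, 13) (r1=3→r2=1) has section circumradius 1.691 here — a regular 12-gon (perimeter = 2·12·1.691·sin(180°/12) = 10.50 mm); Combining (union): only the cone at (0.5, 13) is present, so the union is just that shape — boundary = 10.50 mm; (whole slice rotated 30° about Z — lengths, areas and connectivity unchanged). Overall, the cross-section is a single solid region. Total boundary length (outer) = 10.50 mm.

10.50 mm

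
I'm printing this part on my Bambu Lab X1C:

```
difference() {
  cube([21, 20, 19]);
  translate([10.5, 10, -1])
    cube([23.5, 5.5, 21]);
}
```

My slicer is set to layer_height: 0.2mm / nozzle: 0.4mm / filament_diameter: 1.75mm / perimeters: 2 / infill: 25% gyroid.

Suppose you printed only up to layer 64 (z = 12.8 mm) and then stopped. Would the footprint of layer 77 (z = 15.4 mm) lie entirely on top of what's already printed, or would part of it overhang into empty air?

entirely on top

Compare the two slices. At z = 12.8: the cube (footprint 21×20) is included at this height (area 420.00 mm²); the 23.5×5.5 cube at (10.5, 10) contributes its full rectangle (area 129.25 mm²); Taking the first minus the rest: starting from the 21×20 cube (420.00 mm²), the 23.5×5.5 cube at (10.5, 10) partially overlaps it — only the 57.75 mm² overlap (of its 129.25 mm²) is removed, clipping the outline — area = 362.25 mm². At z = 15.4: the 21×20 cube contributes its full rectangle (area 420.00 mm²); the cube at (10.5, 10) (footprint 23.5×5.5) is included at this height (area 129.25 mm²); Taking the first minus the rest: starting from the 21×20 cube (420.00 mm²), the 23.5×5.5 cube at (10.5, 10) partially overlaps it — only the 57.75 mm² overlap (of its 129.25 mm²) is removed, clipping the outline — area = 362.25 mm². Checking containment: the cross-section at z = 15.4 is a subset of the cross-section at z = 12.8.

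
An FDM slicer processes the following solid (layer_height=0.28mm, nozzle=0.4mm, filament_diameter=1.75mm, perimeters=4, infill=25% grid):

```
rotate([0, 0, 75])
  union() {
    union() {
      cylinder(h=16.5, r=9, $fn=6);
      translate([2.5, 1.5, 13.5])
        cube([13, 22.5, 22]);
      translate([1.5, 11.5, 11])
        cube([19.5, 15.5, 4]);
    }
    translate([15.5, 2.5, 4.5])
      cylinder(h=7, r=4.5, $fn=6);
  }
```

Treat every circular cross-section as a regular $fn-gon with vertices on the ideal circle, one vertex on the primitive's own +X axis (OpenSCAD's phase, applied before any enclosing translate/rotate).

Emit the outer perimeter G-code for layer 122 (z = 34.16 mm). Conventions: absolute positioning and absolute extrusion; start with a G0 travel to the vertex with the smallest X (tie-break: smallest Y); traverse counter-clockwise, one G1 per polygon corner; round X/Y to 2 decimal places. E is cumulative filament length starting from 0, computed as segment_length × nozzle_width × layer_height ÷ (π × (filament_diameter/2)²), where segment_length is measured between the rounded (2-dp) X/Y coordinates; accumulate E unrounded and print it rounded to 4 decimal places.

At z = 34.16 mm: the cylinder does not reach this height (z outside [0, 16.5]); the cube at (2.5, 1.5) is present — its section is the full 13×22.5 rectangle; the cube at (1.5, 11.5) is absent (z outside [11, 15]); Combining (union): only the 13×22.5 cube at (2.5, 1.5) is present, so the union is just that shape — 1 connected region; the cylinder at (15.5, 2.5) is absent (z outside [4.5, 11.5]); Taking the union: only the result so far is present, so the union is just that shape — 1 connected region; (whole slice rotated 75° about Z — lengths, areas and connectivity unchanged). The outline is a single polygon with 4 vertices. Extrusion per mm of travel: 0.4 × 0.28 / (π × 0.875²) = 0.046564. Accumulating E over each segment gives final E = 3.3061.

G0 X-22.54 Y8.63 Z34.16
G1 X-0.80 Y2.80 E1.0481
G1 X2.56 Y15.36 E1.6535
G1 X-19.17 Y21.18 E2.7010
G1 X-22.54 Y8.63 E3.3061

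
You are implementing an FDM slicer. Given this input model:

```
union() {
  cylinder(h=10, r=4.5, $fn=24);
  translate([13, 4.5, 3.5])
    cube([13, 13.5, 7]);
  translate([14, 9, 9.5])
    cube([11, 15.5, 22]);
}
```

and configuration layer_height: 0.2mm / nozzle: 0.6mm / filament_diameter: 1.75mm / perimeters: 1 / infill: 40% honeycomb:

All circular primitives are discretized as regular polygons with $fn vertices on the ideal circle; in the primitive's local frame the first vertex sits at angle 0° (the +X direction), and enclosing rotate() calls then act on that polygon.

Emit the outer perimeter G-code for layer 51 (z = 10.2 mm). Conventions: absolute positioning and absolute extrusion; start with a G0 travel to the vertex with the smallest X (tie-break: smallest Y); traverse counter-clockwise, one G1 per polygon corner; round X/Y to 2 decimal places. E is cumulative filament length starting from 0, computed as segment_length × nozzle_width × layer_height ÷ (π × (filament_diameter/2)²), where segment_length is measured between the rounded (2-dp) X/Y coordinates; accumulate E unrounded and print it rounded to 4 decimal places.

G0 X13.00 Y4.50 Z10.20
G1 X26.00 Y4.50 E0.6486
G1 X26.00 Y18.00 E1.3221
G1 X25.00 Y18.00 E1.3720
G1 X25.00 Y24.50 E1.6963
G1 X14.00 Y24.50 E2.2451
G1 X14.00 Y18.00 E2.5693
G1 X13.00 Y18.00 E2.6192
G1 X13.00 Y4.50 E3.2928

At z = 10.2 mm: the cylinder does not reach this height (z outside [0, 10]); the 13×13.5 cube at (13, 4.5) contributes its full rectangle; the cube at (14, 9) (footprint 11×15.5) is included at this height; Merging all regions: the regions partially overlap (shared area 99.00 mm²), so overlapping operands fuse into one piece — 1 connected region. The outline is a single polygon with 8 vertices. Extrusion per mm of travel: 0.6 × 0.2 / (π × 0.875²) = 0.049890. Accumulating E over each segment gives final E = 3.2928.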